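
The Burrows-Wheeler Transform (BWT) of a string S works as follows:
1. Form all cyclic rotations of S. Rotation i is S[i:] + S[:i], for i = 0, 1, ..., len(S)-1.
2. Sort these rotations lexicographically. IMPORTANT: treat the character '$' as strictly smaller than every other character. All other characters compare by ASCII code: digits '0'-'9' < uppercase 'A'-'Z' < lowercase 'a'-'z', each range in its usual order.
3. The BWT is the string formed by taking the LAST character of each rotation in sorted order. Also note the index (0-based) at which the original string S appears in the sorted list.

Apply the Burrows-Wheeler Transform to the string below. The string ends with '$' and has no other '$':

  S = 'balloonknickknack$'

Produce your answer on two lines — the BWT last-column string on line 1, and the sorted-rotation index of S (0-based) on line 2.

Answer: knb$ainccknalkkool
3

Derivation:
All 18 rotations (rotation i = S[i:]+S[:i]):
  rot[0] = balloonknickknack$
  rot[1] = alloonknickknack$b
  rot[2] = lloonknickknack$ba
  rot[3] = loonknickknack$bal
  rot[4] = oonknickknack$ball
  rot[5] = onknickknack$ballo
  rot[6] = nknickknack$balloo
  rot[7] = knickknack$balloon
  rot[8] = nickknack$balloonk
  rot[9] = ickknack$balloonkn
  rot[10] = ckknack$balloonkni
  rot[11] = kknack$balloonknic
  rot[12] = knack$balloonknick
  rot[13] = nack$balloonknickk
  rot[14] = ack$balloonknickkn
  rot[15] = ck$balloonknickkna
  rot[16] = k$balloonknickknac
  rot[17] = $balloonknickknack
Sorted (with $ < everything):
  sorted[0] = $balloonknickknack  (last char: 'k')
  sorted[1] = ack$balloonknickkn  (last char: 'n')
  sorted[2] = alloonknickknack$b  (last char: 'b')
  sorted[3] = balloonknickknack$  (last char: '$')
  sorted[4] = ck$balloonknickkna  (last char: 'a')
  sorted[5] = ckknack$balloonkni  (last char: 'i')
  sorted[6] = ickknack$balloonkn  (last char: 'n')
  sorted[7] = k$balloonknickknac  (last char: 'c')
  sorted[8] = kknack$balloonknic  (last char: 'c')
  sorted[9] = knack$balloonknick  (last char: 'k')
  sorted[10] = knickknack$balloon  (last char: 'n')
  sorted[11] = lloonknickknack$ba  (last char: 'a')
  sorted[12] = loonknickknack$bal  (last char: 'l')
  sorted[13] = nack$balloonknickk  (last char: 'k')
  sorted[14] = nickknack$balloonk  (last char: 'k')
  sorted[15] = nknickknack$balloo  (last char: 'o')
  sorted[16] = onknickknack$ballo  (last char: 'o')
  sorted[17] = oonknickknack$ball  (last char: 'l')
Last column: knb$ainccknalkkool
Original string S is at sorted index 3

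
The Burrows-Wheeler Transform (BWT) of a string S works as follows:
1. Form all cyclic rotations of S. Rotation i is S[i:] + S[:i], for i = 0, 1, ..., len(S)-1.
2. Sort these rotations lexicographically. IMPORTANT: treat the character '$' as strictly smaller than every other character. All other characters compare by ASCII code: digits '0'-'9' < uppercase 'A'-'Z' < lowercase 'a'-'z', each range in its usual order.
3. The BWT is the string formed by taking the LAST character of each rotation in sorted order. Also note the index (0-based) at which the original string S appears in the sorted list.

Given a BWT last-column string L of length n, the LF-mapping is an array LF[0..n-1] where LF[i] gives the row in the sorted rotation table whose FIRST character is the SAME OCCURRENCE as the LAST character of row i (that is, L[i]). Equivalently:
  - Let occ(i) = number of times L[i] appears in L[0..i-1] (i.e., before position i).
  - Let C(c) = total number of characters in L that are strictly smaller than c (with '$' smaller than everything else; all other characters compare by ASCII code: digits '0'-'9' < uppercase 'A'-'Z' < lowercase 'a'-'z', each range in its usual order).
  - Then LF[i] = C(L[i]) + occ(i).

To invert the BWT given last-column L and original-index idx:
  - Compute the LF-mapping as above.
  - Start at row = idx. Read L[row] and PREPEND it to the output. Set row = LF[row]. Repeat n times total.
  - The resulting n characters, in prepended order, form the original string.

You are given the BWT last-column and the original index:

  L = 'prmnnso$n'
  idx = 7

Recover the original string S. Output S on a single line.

Answer: rmnnnsop$

Derivation:
LF mapping: 6 7 1 2 3 8 5 0 4
Walk LF starting at row 7, prepending L[row]:
  step 1: row=7, L[7]='$', prepend. Next row=LF[7]=0
  step 2: row=0, L[0]='p', prepend. Next row=LF[0]=6
  step 3: row=6, L[6]='o', prepend. Next row=LF[6]=5
  step 4: row=5, L[5]='s', prepend. Next row=LF[5]=8
  step 5: row=8, L[8]='n', prepend. Next row=LF[8]=4
  step 6: row=4, L[4]='n', prepend. Next row=LF[4]=3
  step 7: row=3, L[3]='n', prepend. Next row=LF[3]=2
  step 8: row=2, L[2]='m', prepend. Next row=LF[2]=1
  step 9: row=1, L[1]='r', prepend. Next row=LF[1]=7
Reversed output: rmnnnsop$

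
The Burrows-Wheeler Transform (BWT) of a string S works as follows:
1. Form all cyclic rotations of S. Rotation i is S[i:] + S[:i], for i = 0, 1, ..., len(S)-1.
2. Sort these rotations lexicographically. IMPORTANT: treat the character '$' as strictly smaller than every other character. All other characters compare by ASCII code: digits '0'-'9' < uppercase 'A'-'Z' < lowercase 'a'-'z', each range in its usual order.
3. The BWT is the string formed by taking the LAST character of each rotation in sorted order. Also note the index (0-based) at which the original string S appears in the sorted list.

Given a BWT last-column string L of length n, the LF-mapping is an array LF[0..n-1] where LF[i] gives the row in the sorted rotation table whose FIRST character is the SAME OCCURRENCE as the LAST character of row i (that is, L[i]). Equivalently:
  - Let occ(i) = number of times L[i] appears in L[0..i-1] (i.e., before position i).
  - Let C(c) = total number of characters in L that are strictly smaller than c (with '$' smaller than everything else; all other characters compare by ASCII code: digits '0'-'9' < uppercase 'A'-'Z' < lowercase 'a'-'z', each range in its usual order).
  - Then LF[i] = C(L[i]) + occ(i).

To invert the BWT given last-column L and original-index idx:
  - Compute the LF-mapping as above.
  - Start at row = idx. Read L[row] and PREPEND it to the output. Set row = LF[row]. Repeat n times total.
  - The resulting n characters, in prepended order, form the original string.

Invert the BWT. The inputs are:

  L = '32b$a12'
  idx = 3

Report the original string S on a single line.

Answer: 2b21a3$

Derivation:
LF mapping: 4 2 6 0 5 1 3
Walk LF starting at row 3, prepending L[row]:
  step 1: row=3, L[3]='$', prepend. Next row=LF[3]=0
  step 2: row=0, L[0]='3', prepend. Next row=LF[0]=4
  step 3: row=4, L[4]='a', prepend. Next row=LF[4]=5
  step 4: row=5, L[5]='1', prepend. Next row=LF[5]=1
  step 5: row=1, L[1]='2', prepend. Next row=LF[1]=2
  step 6: row=2, L[2]='b', prepend. Next row=LF[2]=6
  step 7: row=6, L[6]='2', prepend. Next row=LF[6]=3
Reversed output: 2b21a3$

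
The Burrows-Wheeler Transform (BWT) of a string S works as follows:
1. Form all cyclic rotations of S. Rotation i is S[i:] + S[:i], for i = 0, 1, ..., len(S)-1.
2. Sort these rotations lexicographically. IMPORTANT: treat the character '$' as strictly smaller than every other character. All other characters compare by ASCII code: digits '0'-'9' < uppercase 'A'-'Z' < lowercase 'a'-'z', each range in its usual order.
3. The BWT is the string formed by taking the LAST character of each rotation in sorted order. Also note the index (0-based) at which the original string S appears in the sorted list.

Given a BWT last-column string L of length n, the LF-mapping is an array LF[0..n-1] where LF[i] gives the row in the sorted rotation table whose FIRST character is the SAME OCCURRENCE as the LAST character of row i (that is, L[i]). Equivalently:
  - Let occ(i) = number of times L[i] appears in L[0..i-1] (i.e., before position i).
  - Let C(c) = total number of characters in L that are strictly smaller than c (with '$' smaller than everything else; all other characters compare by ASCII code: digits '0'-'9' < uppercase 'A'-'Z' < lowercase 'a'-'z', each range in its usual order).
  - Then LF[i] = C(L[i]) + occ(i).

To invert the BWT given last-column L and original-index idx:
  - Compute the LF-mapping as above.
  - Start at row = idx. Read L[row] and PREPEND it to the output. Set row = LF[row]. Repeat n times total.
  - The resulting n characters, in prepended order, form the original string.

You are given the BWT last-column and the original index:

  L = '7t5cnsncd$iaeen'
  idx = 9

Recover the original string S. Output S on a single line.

Answer: incandescent57$

Derivation:
LF mapping: 2 14 1 4 10 13 11 5 6 0 9 3 7 8 12
Walk LF starting at row 9, prepending L[row]:
  step 1: row=9, L[9]='$', prepend. Next row=LF[9]=0
  step 2: row=0, L[0]='7', prepend. Next row=LF[0]=2
  step 3: row=2, L[2]='5', prepend. Next row=LF[2]=1
  step 4: row=1, L[1]='t', prepend. Next row=LF[1]=14
  step 5: row=14, L[14]='n', prepend. Next row=LF[14]=12
  step 6: row=12, L[12]='e', prepend. Next row=LF[12]=7
  step 7: row=7, L[7]='c', prepend. Next row=LF[7]=5
  step 8: row=5, L[5]='s', prepend. Next row=LF[5]=13
  step 9: row=13, L[13]='e', prepend. Next row=LF[13]=8
  step 10: row=8, L[8]='d', prepend. Next row=LF[8]=6
  step 11: row=6, L[6]='n', prepend. Next row=LF[6]=11
  step 12: row=11, L[11]='a', prepend. Next row=LF[11]=3
  step 13: row=3, L[3]='c', prepend. Next row=LF[3]=4
  step 14: row=4, L[4]='n', prepend. Next row=LF[4]=10
  step 15: row=10, L[10]='i', prepend. Next row=LF[10]=9
Reversed output: incandescent57$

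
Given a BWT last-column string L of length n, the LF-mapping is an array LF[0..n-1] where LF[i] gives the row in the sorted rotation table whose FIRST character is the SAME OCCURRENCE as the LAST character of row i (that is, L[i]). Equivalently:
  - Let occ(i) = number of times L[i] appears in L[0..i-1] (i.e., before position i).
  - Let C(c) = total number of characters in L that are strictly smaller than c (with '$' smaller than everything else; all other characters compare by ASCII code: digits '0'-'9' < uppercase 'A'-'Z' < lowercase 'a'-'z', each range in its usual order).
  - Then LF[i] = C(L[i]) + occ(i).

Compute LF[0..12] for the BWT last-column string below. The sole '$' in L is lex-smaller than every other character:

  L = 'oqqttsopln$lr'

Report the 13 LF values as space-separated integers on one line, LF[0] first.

Answer: 4 7 8 11 12 10 5 6 1 3 0 2 9

Derivation:
Char counts: '$':1, 'l':2, 'n':1, 'o':2, 'p':1, 'q':2, 'r':1, 's':1, 't':2
C (first-col start): C('$')=0, C('l')=1, C('n')=3, C('o')=4, C('p')=6, C('q')=7, C('r')=9, C('s')=10, C('t')=11
L[0]='o': occ=0, LF[0]=C('o')+0=4+0=4
L[1]='q': occ=0, LF[1]=C('q')+0=7+0=7
L[2]='q': occ=1, LF[2]=C('q')+1=7+1=8
L[3]='t': occ=0, LF[3]=C('t')+0=11+0=11
L[4]='t': occ=1, LF[4]=C('t')+1=11+1=12
L[5]='s': occ=0, LF[5]=C('s')+0=10+0=10
L[6]='o': occ=1, LF[6]=C('o')+1=4+1=5
L[7]='p': occ=0, LF[7]=C('p')+0=6+0=6
L[8]='l': occ=0, LF[8]=C('l')+0=1+0=1
L[9]='n': occ=0, LF[9]=C('n')+0=3+0=3
L[10]='$': occ=0, LF[10]=C('$')+0=0+0=0
L[11]='l': occ=1, LF[11]=C('l')+1=1+1=2
L[12]='r': occ=0, LF[12]=C('r')+0=9+0=9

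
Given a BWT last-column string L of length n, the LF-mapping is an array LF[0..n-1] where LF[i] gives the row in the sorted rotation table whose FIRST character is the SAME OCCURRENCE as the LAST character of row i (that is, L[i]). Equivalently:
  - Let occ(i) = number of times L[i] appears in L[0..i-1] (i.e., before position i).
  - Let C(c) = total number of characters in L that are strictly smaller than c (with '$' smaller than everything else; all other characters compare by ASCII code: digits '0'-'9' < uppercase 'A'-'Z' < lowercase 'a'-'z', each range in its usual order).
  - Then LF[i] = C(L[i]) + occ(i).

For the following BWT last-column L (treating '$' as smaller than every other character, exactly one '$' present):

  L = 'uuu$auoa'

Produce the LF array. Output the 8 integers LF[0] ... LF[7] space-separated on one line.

Char counts: '$':1, 'a':2, 'o':1, 'u':4
C (first-col start): C('$')=0, C('a')=1, C('o')=3, C('u')=4
L[0]='u': occ=0, LF[0]=C('u')+0=4+0=4
L[1]='u': occ=1, LF[1]=C('u')+1=4+1=5
L[2]='u': occ=2, LF[2]=C('u')+2=4+2=6
L[3]='$': occ=0, LF[3]=C('$')+0=0+0=0
L[4]='a': occ=0, LF[4]=C('a')+0=1+0=1
L[5]='u': occ=3, LF[5]=C('u')+3=4+3=7
L[6]='o': occ=0, LF[6]=C('o')+0=3+0=3
L[7]='a': occ=1, LF[7]=C('a')+1=1+1=2

Answer: 4 5 6 0 1 7 3 2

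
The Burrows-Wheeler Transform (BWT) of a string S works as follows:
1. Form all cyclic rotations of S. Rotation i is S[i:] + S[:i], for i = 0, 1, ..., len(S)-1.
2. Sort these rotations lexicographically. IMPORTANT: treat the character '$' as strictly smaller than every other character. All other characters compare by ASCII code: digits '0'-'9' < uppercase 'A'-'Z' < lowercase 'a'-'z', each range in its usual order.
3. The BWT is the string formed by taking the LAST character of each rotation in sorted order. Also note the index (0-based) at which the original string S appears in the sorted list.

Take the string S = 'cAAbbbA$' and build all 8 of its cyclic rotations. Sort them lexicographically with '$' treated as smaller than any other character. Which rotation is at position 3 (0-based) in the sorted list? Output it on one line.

All 8 rotations (rotation i = S[i:]+S[:i]):
  rot[0] = cAAbbbA$
  rot[1] = AAbbbA$c
  rot[2] = AbbbA$cA
  rot[3] = bbbA$cAA
  rot[4] = bbA$cAAb
  rot[5] = bA$cAAbb
  rot[6] = A$cAAbbb
  rot[7] = $cAAbbbA
Sorted (with $ < everything):
  sorted[0] = $cAAbbbA
  sorted[1] = A$cAAbbb
  sorted[2] = AAbbbA$c
  sorted[3] = AbbbA$cA
  sorted[4] = bA$cAAbb
  sorted[5] = bbA$cAAb
  sorted[6] = bbbA$cAA
  sorted[7] = cAAbbbA$
sorted[3] = AbbbA$cA

Answer: AbbbA$cA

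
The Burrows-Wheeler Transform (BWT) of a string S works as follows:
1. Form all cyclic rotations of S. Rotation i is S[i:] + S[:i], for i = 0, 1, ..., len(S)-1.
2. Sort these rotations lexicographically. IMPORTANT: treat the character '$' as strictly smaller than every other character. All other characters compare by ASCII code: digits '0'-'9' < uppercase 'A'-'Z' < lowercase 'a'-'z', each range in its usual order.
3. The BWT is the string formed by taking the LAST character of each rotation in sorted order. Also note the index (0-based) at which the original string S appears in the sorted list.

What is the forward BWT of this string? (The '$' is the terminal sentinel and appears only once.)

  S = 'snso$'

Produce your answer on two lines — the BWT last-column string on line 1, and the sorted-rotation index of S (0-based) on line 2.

All 5 rotations (rotation i = S[i:]+S[:i]):
  rot[0] = snso$
  rot[1] = nso$s
  rot[2] = so$sn
  rot[3] = o$sns
  rot[4] = $snso
Sorted (with $ < everything):
  sorted[0] = $snso  (last char: 'o')
  sorted[1] = nso$s  (last char: 's')
  sorted[2] = o$sns  (last char: 's')
  sorted[3] = snso$  (last char: '$')
  sorted[4] = so$sn  (last char: 'n')
Last column: oss$n
Original string S is at sorted index 3

Answer: oss$n
3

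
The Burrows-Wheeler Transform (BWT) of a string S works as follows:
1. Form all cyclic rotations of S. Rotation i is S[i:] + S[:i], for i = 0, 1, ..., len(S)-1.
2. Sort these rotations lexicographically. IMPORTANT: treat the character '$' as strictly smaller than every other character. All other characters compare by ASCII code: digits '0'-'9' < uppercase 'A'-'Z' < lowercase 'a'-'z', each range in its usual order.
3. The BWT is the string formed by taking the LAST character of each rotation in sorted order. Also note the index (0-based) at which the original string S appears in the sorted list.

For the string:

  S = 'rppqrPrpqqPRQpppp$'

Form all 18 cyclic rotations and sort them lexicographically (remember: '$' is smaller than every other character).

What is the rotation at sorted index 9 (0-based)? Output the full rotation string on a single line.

All 18 rotations (rotation i = S[i:]+S[:i]):
  rot[0] = rppqrPrpqqPRQpppp$
  rot[1] = ppqrPrpqqPRQpppp$r
  rot[2] = pqrPrpqqPRQpppp$rp
  rot[3] = qrPrpqqPRQpppp$rpp
  rot[4] = rPrpqqPRQpppp$rppq
  rot[5] = PrpqqPRQpppp$rppqr
  rot[6] = rpqqPRQpppp$rppqrP
  rot[7] = pqqPRQpppp$rppqrPr
  rot[8] = qqPRQpppp$rppqrPrp
  rot[9] = qPRQpppp$rppqrPrpq
  rot[10] = PRQpppp$rppqrPrpqq
  rot[11] = RQpppp$rppqrPrpqqP
  rot[12] = Qpppp$rppqrPrpqqPR
  rot[13] = pppp$rppqrPrpqqPRQ
  rot[14] = ppp$rppqrPrpqqPRQp
  rot[15] = pp$rppqrPrpqqPRQpp
  rot[16] = p$rppqrPrpqqPRQppp
  rot[17] = $rppqrPrpqqPRQpppp
Sorted (with $ < everything):
  sorted[0] = $rppqrPrpqqPRQpppp
  sorted[1] = PRQpppp$rppqrPrpqq
  sorted[2] = PrpqqPRQpppp$rppqr
  sorted[3] = Qpppp$rppqrPrpqqPR
  sorted[4] = RQpppp$rppqrPrpqqP
  sorted[5] = p$rppqrPrpqqPRQppp
  sorted[6] = pp$rppqrPrpqqPRQpp
  sorted[7] = ppp$rppqrPrpqqPRQp
  sorted[8] = pppp$rppqrPrpqqPRQ
  sorted[9] = ppqrPrpqqPRQpppp$r
  sorted[10] = pqqPRQpppp$rppqrPr
  sorted[11] = pqrPrpqqPRQpppp$rp
  sorted[12] = qPRQpppp$rppqrPrpq
  sorted[13] = qqPRQpppp$rppqrPrp
  sorted[14] = qrPrpqqPRQpppp$rpp
  sorted[15] = rPrpqqPRQpppp$rppq
  sorted[16] = rppqrPrpqqPRQpppp$
  sorted[17] = rpqqPRQpppp$rppqrP
sorted[9] = ppqrPrpqqPRQpppp$r

Answer: ppqrPrpqqPRQpppp$r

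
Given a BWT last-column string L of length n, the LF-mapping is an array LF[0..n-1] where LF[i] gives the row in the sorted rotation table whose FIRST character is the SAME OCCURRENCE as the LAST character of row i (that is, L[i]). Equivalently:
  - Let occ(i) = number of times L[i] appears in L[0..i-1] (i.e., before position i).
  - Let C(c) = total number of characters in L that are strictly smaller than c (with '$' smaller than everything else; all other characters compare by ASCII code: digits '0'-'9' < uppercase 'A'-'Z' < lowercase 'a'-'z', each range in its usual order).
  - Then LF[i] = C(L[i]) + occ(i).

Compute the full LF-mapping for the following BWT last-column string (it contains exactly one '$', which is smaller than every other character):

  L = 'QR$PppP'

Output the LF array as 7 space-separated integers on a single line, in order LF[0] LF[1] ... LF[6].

Answer: 3 4 0 1 5 6 2

Derivation:
Char counts: '$':1, 'P':2, 'Q':1, 'R':1, 'p':2
C (first-col start): C('$')=0, C('P')=1, C('Q')=3, C('R')=4, C('p')=5
L[0]='Q': occ=0, LF[0]=C('Q')+0=3+0=3
L[1]='R': occ=0, LF[1]=C('R')+0=4+0=4
L[2]='$': occ=0, LF[2]=C('$')+0=0+0=0
L[3]='P': occ=0, LF[3]=C('P')+0=1+0=1
L[4]='p': occ=0, LF[4]=C('p')+0=5+0=5
L[5]='p': occ=1, LF[5]=C('p')+1=5+1=6
L[6]='P': occ=1, LF[6]=C('P')+1=1+1=2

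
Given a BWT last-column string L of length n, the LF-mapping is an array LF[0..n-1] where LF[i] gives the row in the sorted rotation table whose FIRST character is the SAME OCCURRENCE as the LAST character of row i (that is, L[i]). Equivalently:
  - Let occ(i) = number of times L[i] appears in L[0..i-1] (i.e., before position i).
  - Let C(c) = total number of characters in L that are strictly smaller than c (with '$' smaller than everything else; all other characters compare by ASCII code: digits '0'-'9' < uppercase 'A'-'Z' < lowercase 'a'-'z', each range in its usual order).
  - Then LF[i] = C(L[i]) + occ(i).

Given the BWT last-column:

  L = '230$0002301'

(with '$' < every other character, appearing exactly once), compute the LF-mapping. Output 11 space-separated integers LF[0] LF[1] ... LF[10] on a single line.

Char counts: '$':1, '0':5, '1':1, '2':2, '3':2
C (first-col start): C('$')=0, C('0')=1, C('1')=6, C('2')=7, C('3')=9
L[0]='2': occ=0, LF[0]=C('2')+0=7+0=7
L[1]='3': occ=0, LF[1]=C('3')+0=9+0=9
L[2]='0': occ=0, LF[2]=C('0')+0=1+0=1
L[3]='$': occ=0, LF[3]=C('$')+0=0+0=0
L[4]='0': occ=1, LF[4]=C('0')+1=1+1=2
L[5]='0': occ=2, LF[5]=C('0')+2=1+2=3
L[6]='0': occ=3, LF[6]=C('0')+3=1+3=4
L[7]='2': occ=1, LF[7]=C('2')+1=7+1=8
L[8]='3': occ=1, LF[8]=C('3')+1=9+1=10
L[9]='0': occ=4, LF[9]=C('0')+4=1+4=5
L[10]='1': occ=0, LF[10]=C('1')+0=6+0=6

Answer: 7 9 1 0 2 3 4 8 10 5 6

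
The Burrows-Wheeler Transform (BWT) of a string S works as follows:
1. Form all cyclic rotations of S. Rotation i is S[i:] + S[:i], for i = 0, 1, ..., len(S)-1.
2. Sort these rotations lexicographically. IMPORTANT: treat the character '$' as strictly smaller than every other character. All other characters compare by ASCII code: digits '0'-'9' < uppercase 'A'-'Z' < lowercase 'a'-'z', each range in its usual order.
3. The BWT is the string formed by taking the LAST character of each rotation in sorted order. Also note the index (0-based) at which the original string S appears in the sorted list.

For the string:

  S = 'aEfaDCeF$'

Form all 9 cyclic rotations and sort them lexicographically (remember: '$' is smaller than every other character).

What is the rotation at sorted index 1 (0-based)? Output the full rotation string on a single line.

All 9 rotations (rotation i = S[i:]+S[:i]):
  rot[0] = aEfaDCeF$
  rot[1] = EfaDCeF$a
  rot[2] = faDCeF$aE
  rot[3] = aDCeF$aEf
  rot[4] = DCeF$aEfa
  rot[5] = CeF$aEfaD
  rot[6] = eF$aEfaDC
  rot[7] = F$aEfaDCe
  rot[8] = $aEfaDCeF
Sorted (with $ < everything):
  sorted[0] = $aEfaDCeF
  sorted[1] = CeF$aEfaD
  sorted[2] = DCeF$aEfa
  sorted[3] = EfaDCeF$a
  sorted[4] = F$aEfaDCe
  sorted[5] = aDCeF$aEf
  sorted[6] = aEfaDCeF$
  sorted[7] = eF$aEfaDC
  sorted[8] = faDCeF$aE
sorted[1] = CeF$aEfaD

Answer: CeF$aEfaD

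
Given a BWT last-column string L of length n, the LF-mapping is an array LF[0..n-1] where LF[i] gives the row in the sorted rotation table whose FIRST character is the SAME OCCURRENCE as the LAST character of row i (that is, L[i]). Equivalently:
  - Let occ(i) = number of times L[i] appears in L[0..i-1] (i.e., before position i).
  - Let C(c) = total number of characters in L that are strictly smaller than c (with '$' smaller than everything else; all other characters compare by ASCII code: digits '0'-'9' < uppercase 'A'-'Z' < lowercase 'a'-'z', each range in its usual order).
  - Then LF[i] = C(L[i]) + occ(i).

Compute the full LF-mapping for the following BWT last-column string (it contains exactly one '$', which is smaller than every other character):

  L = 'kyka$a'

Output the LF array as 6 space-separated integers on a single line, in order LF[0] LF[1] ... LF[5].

Char counts: '$':1, 'a':2, 'k':2, 'y':1
C (first-col start): C('$')=0, C('a')=1, C('k')=3, C('y')=5
L[0]='k': occ=0, LF[0]=C('k')+0=3+0=3
L[1]='y': occ=0, LF[1]=C('y')+0=5+0=5
L[2]='k': occ=1, LF[2]=C('k')+1=3+1=4
L[3]='a': occ=0, LF[3]=C('a')+0=1+0=1
L[4]='$': occ=0, LF[4]=C('$')+0=0+0=0
L[5]='a': occ=1, LF[5]=C('a')+1=1+1=2

Answer: 3 5 4 1 0 2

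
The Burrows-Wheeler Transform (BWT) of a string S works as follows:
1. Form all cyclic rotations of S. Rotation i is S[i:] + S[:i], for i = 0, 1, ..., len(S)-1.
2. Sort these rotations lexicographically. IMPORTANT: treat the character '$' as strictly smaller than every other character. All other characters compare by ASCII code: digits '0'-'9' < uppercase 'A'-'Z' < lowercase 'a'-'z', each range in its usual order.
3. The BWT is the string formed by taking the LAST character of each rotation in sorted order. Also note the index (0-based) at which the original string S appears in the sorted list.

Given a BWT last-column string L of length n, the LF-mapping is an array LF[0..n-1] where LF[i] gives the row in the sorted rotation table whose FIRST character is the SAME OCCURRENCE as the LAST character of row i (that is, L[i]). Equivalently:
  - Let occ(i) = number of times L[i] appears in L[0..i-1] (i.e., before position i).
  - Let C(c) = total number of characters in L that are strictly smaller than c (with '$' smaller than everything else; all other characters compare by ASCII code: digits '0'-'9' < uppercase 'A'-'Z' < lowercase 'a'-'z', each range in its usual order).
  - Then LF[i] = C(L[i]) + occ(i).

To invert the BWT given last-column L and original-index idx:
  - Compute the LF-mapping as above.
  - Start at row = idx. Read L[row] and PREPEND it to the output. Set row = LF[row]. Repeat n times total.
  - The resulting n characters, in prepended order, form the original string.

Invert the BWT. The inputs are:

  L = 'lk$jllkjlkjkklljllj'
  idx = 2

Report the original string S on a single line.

Answer: jkkjjkljlljllllkkl$

Derivation:
LF mapping: 11 6 0 1 12 13 7 2 14 8 3 9 10 15 16 4 17 18 5
Walk LF starting at row 2, prepending L[row]:
  step 1: row=2, L[2]='$', prepend. Next row=LF[2]=0
  step 2: row=0, L[0]='l', prepend. Next row=LF[0]=11
  step 3: row=11, L[11]='k', prepend. Next row=LF[11]=9
  step 4: row=9, L[9]='k', prepend. Next row=LF[9]=8
  step 5: row=8, L[8]='l', prepend. Next row=LF[8]=14
  step 6: row=14, L[14]='l', prepend. Next row=LF[14]=16
  step 7: row=16, L[16]='l', prepend. Next row=LF[16]=17
  step 8: row=17, L[17]='l', prepend. Next row=LF[17]=18
  step 9: row=18, L[18]='j', prepend. Next row=LF[18]=5
  step 10: row=5, L[5]='l', prepend. Next row=LF[5]=13
  step 11: row=13, L[13]='l', prepend. Next row=LF[13]=15
  step 12: row=15, L[15]='j', prepend. Next row=LF[15]=4
  step 13: row=4, L[4]='l', prepend. Next row=LF[4]=12
  step 14: row=12, L[12]='k', prepend. Next row=LF[12]=10
  step 15: row=10, L[10]='j', prepend. Next row=LF[10]=3
  step 16: row=3, L[3]='j', prepend. Next row=LF[3]=1
  step 17: row=1, L[1]='k', prepend. Next row=LF[1]=6
  step 18: row=6, L[6]='k', prepend. Next row=LF[6]=7
  step 19: row=7, L[7]='j', prepend. Next row=LF[7]=2
Reversed output: jkkjjkljlljllllkkl$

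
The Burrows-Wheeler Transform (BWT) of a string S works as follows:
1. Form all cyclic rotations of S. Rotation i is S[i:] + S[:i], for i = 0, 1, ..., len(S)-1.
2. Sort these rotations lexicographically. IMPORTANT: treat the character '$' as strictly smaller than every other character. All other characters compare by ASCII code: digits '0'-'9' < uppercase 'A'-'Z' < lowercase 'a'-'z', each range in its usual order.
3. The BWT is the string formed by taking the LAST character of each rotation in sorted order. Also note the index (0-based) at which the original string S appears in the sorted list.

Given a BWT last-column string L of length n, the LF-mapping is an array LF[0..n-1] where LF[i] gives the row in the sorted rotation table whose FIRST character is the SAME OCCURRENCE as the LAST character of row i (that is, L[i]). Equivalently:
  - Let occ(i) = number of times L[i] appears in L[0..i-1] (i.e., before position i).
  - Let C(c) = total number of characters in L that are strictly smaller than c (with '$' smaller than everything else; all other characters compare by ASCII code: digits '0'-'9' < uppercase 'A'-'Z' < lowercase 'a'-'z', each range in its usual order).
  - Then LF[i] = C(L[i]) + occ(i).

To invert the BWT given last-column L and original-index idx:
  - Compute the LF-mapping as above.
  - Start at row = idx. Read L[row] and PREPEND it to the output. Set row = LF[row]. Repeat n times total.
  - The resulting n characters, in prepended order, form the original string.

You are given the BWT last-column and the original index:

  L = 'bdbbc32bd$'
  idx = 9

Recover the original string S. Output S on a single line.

Answer: dd2bcb3bb$

Derivation:
LF mapping: 3 8 4 5 7 2 1 6 9 0
Walk LF starting at row 9, prepending L[row]:
  step 1: row=9, L[9]='$', prepend. Next row=LF[9]=0
  step 2: row=0, L[0]='b', prepend. Next row=LF[0]=3
  step 3: row=3, L[3]='b', prepend. Next row=LF[3]=5
  step 4: row=5, L[5]='3', prepend. Next row=LF[5]=2
  step 5: row=2, L[2]='b', prepend. Next row=LF[2]=4
  step 6: row=4, L[4]='c', prepend. Next row=LF[4]=7
  step 7: row=7, L[7]='b', prepend. Next row=LF[7]=6
  step 8: row=6, L[6]='2', prepend. Next row=LF[6]=1
  step 9: row=1, L[1]='d', prepend. Next row=LF[1]=8
  step 10: row=8, L[8]='d', prepend. Next row=LF[8]=9
Reversed output: dd2bcb3bb$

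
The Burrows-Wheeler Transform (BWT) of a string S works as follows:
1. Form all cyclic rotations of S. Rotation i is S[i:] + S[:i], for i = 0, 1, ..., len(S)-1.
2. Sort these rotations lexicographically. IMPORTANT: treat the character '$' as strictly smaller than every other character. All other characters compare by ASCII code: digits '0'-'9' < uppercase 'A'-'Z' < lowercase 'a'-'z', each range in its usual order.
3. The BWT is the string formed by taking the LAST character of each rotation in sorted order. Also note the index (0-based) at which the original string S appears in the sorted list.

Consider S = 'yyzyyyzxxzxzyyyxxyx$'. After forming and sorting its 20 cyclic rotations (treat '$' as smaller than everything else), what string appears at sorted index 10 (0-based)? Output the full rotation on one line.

Answer: yyyxxyx$yyzyyyzxxzxz

Derivation:
All 20 rotations (rotation i = S[i:]+S[:i]):
  rot[0] = yyzyyyzxxzxzyyyxxyx$
  rot[1] = yzyyyzxxzxzyyyxxyx$y
  rot[2] = zyyyzxxzxzyyyxxyx$yy
  rot[3] = yyyzxxzxzyyyxxyx$yyz
  rot[4] = yyzxxzxzyyyxxyx$yyzy
  rot[5] = yzxxzxzyyyxxyx$yyzyy
  rot[6] = zxxzxzyyyxxyx$yyzyyy
  rot[7] = xxzxzyyyxxyx$yyzyyyz
  rot[8] = xzxzyyyxxyx$yyzyyyzx
  rot[9] = zxzyyyxxyx$yyzyyyzxx
  rot[10] = xzyyyxxyx$yyzyyyzxxz
  rot[11] = zyyyxxyx$yyzyyyzxxzx
  rot[12] = yyyxxyx$yyzyyyzxxzxz
  rot[13] = yyxxyx$yyzyyyzxxzxzy
  rot[14] = yxxyx$yyzyyyzxxzxzyy
  rot[15] = xxyx$yyzyyyzxxzxzyyy
  rot[16] = xyx$yyzyyyzxxzxzyyyx
  rot[17] = yx$yyzyyyzxxzxzyyyxx
  rot[18] = x$yyzyyyzxxzxzyyyxxy
  rot[19] = $yyzyyyzxxzxzyyyxxyx
Sorted (with $ < everything):
  sorted[0] = $yyzyyyzxxzxzyyyxxyx
  sorted[1] = x$yyzyyyzxxzxzyyyxxy
  sorted[2] = xxyx$yyzyyyzxxzxzyyy
  sorted[3] = xxzxzyyyxxyx$yyzyyyz
  sorted[4] = xyx$yyzyyyzxxzxzyyyx
  sorted[5] = xzxzyyyxxyx$yyzyyyzx
  sorted[6] = xzyyyxxyx$yyzyyyzxxz
  sorted[7] = yx$yyzyyyzxxzxzyyyxx
  sorted[8] = yxxyx$yyzyyyzxxzxzyy
  sorted[9] = yyxxyx$yyzyyyzxxzxzy
  sorted[10] = yyyxxyx$yyzyyyzxxzxz
  sorted[11] = yyyzxxzxzyyyxxyx$yyz
  sorted[12] = yyzxxzxzyyyxxyx$yyzy
  sorted[13] = yyzyyyzxxzxzyyyxxyx$
  sorted[14] = yzxxzxzyyyxxyx$yyzyy
  sorted[15] = yzyyyzxxzxzyyyxxyx$y
  sorted[16] = zxxzxzyyyxxyx$yyzyyy
  sorted[17] = zxzyyyxxyx$yyzyyyzxx
  sorted[18] = zyyyxxyx$yyzyyyzxxzx
  sorted[19] = zyyyzxxzxzyyyxxyx$yy
sorted[10] = yyyxxyx$yyzyyyzxxzxz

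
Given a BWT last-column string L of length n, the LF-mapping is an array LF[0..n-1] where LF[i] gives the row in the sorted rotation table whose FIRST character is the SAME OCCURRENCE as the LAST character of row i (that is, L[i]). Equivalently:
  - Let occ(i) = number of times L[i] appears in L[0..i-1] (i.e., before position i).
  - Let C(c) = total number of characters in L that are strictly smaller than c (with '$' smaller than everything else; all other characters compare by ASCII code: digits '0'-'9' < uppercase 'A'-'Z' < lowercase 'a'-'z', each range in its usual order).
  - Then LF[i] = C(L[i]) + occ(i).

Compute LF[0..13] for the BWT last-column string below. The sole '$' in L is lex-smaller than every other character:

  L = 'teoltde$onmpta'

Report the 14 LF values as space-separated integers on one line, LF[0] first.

Answer: 11 3 8 5 12 2 4 0 9 7 6 10 13 1

Derivation:
Char counts: '$':1, 'a':1, 'd':1, 'e':2, 'l':1, 'm':1, 'n':1, 'o':2, 'p':1, 't':3
C (first-col start): C('$')=0, C('a')=1, C('d')=2, C('e')=3, C('l')=5, C('m')=6, C('n')=7, C('o')=8, C('p')=10, C('t')=11
L[0]='t': occ=0, LF[0]=C('t')+0=11+0=11
L[1]='e': occ=0, LF[1]=C('e')+0=3+0=3
L[2]='o': occ=0, LF[2]=C('o')+0=8+0=8
L[3]='l': occ=0, LF[3]=C('l')+0=5+0=5
L[4]='t': occ=1, LF[4]=C('t')+1=11+1=12
L[5]='d': occ=0, LF[5]=C('d')+0=2+0=2
L[6]='e': occ=1, LF[6]=C('e')+1=3+1=4
L[7]='$': occ=0, LF[7]=C('$')+0=0+0=0
L[8]='o': occ=1, LF[8]=C('o')+1=8+1=9
L[9]='n': occ=0, LF[9]=C('n')+0=7+0=7
L[10]='m': occ=0, LF[10]=C('m')+0=6+0=6
L[11]='p': occ=0, LF[11]=C('p')+0=10+0=10
L[12]='t': occ=2, LF[12]=C('t')+2=11+2=13
L[13]='a': occ=0, LF[13]=C('a')+0=1+0=1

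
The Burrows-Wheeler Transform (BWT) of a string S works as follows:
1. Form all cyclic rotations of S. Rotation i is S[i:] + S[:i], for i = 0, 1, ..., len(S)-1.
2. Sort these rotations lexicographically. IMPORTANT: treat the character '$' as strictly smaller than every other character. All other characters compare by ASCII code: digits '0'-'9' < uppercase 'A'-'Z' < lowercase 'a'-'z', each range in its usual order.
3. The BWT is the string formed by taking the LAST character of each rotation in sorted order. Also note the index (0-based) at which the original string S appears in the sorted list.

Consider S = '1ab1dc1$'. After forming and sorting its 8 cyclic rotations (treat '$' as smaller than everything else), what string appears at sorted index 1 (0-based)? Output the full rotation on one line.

Answer: 1$1ab1dc

Derivation:
All 8 rotations (rotation i = S[i:]+S[:i]):
  rot[0] = 1ab1dc1$
  rot[1] = ab1dc1$1
  rot[2] = b1dc1$1a
  rot[3] = 1dc1$1ab
  rot[4] = dc1$1ab1
  rot[5] = c1$1ab1d
  rot[6] = 1$1ab1dc
  rot[7] = $1ab1dc1
Sorted (with $ < everything):
  sorted[0] = $1ab1dc1
  sorted[1] = 1$1ab1dc
  sorted[2] = 1ab1dc1$
  sorted[3] = 1dc1$1ab
  sorted[4] = ab1dc1$1
  sorted[5] = b1dc1$1a
  sorted[6] = c1$1ab1d
  sorted[7] = dc1$1ab1
sorted[1] = 1$1ab1dc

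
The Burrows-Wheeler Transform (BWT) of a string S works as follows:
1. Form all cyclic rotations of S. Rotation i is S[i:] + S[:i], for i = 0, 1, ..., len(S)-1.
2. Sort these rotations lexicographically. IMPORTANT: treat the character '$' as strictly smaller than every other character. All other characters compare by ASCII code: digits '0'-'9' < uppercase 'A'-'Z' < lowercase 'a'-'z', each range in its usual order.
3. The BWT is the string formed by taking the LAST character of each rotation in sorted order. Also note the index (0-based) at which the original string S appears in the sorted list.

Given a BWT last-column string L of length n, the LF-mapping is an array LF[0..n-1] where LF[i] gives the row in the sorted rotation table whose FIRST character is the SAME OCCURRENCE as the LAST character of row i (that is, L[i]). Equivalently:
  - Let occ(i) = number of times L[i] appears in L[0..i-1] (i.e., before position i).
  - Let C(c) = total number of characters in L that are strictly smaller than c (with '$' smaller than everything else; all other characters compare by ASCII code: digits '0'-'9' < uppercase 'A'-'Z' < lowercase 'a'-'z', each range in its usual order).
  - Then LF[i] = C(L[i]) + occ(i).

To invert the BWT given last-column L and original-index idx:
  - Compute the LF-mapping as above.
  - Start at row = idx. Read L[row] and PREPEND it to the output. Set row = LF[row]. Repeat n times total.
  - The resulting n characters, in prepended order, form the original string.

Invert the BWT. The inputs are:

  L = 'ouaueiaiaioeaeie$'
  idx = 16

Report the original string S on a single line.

Answer: uaeuaaeiieaioieo$

Derivation:
LF mapping: 13 15 1 16 5 9 2 10 3 11 14 6 4 7 12 8 0
Walk LF starting at row 16, prepending L[row]:
  step 1: row=16, L[16]='$', prepend. Next row=LF[16]=0
  step 2: row=0, L[0]='o', prepend. Next row=LF[0]=13
  step 3: row=13, L[13]='e', prepend. Next row=LF[13]=7
  step 4: row=7, L[7]='i', prepend. Next row=LF[7]=10
  step 5: row=10, L[10]='o', prepend. Next row=LF[10]=14
  step 6: row=14, L[14]='i', prepend. Next row=LF[14]=12
  step 7: row=12, L[12]='a', prepend. Next row=LF[12]=4
  step 8: row=4, L[4]='e', prepend. Next row=LF[4]=5
  step 9: row=5, L[5]='i', prepend. Next row=LF[5]=9
  step 10: row=9, L[9]='i', prepend. Next row=LF[9]=11
  step 11: row=11, L[11]='e', prepend. Next row=LF[11]=6
  step 12: row=6, L[6]='a', prepend. Next row=LF[6]=2
  step 13: row=2, L[2]='a', prepend. Next row=LF[2]=1
  step 14: row=1, L[1]='u', prepend. Next row=LF[1]=15
  step 15: row=15, L[15]='e', prepend. Next row=LF[15]=8
  step 16: row=8, L[8]='a', prepend. Next row=LF[8]=3
  step 17: row=3, L[3]='u', prepend. Next row=LF[3]=16
Reversed output: uaeuaaeiieaioieo$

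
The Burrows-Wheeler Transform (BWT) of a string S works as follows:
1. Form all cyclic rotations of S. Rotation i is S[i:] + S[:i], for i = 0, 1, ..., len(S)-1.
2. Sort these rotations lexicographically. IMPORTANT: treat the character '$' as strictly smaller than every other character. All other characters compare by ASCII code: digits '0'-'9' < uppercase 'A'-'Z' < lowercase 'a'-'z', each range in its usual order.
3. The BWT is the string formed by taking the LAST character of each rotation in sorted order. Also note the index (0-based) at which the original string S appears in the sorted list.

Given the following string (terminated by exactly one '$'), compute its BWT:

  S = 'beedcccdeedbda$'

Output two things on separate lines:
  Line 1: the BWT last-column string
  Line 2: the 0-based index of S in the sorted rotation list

All 15 rotations (rotation i = S[i:]+S[:i]):
  rot[0] = beedcccdeedbda$
  rot[1] = eedcccdeedbda$b
  rot[2] = edcccdeedbda$be
  rot[3] = dcccdeedbda$bee
  rot[4] = cccdeedbda$beed
  rot[5] = ccdeedbda$beedc
  rot[6] = cdeedbda$beedcc
  rot[7] = deedbda$beedccc
  rot[8] = eedbda$beedcccd
  rot[9] = edbda$beedcccde
  rot[10] = dbda$beedcccdee
  rot[11] = bda$beedcccdeed
  rot[12] = da$beedcccdeedb
  rot[13] = a$beedcccdeedbd
  rot[14] = $beedcccdeedbda
Sorted (with $ < everything):
  sorted[0] = $beedcccdeedbda  (last char: 'a')
  sorted[1] = a$beedcccdeedbd  (last char: 'd')
  sorted[2] = bda$beedcccdeed  (last char: 'd')
  sorted[3] = beedcccdeedbda$  (last char: '$')
  sorted[4] = cccdeedbda$beed  (last char: 'd')
  sorted[5] = ccdeedbda$beedc  (last char: 'c')
  sorted[6] = cdeedbda$beedcc  (last char: 'c')
  sorted[7] = da$beedcccdeedb  (last char: 'b')
  sorted[8] = dbda$beedcccdee  (last char: 'e')
  sorted[9] = dcccdeedbda$bee  (last char: 'e')
  sorted[10] = deedbda$beedccc  (last char: 'c')
  sorted[11] = edbda$beedcccde  (last char: 'e')
  sorted[12] = edcccdeedbda$be  (last char: 'e')
  sorted[13] = eedbda$beedcccd  (last char: 'd')
  sorted[14] = eedcccdeedbda$b  (last char: 'b')
Last column: add$dccbeeceedb
Original string S is at sorted index 3

Answer: add$dccbeeceedb
3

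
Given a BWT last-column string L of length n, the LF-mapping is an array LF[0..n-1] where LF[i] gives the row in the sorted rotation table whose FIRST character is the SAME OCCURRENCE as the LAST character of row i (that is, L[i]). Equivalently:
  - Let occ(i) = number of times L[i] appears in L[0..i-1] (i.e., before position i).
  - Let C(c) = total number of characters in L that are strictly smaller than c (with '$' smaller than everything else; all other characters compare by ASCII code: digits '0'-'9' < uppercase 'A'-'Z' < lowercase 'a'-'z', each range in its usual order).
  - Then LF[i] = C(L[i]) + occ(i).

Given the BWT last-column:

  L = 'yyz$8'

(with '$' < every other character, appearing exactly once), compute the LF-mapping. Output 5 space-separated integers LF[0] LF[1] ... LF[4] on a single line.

Answer: 2 3 4 0 1

Derivation:
Char counts: '$':1, '8':1, 'y':2, 'z':1
C (first-col start): C('$')=0, C('8')=1, C('y')=2, C('z')=4
L[0]='y': occ=0, LF[0]=C('y')+0=2+0=2
L[1]='y': occ=1, LF[1]=C('y')+1=2+1=3
L[2]='z': occ=0, LF[2]=C('z')+0=4+0=4
L[3]='$': occ=0, LF[3]=C('$')+0=0+0=0
L[4]='8': occ=0, LF[4]=C('8')+0=1+0=1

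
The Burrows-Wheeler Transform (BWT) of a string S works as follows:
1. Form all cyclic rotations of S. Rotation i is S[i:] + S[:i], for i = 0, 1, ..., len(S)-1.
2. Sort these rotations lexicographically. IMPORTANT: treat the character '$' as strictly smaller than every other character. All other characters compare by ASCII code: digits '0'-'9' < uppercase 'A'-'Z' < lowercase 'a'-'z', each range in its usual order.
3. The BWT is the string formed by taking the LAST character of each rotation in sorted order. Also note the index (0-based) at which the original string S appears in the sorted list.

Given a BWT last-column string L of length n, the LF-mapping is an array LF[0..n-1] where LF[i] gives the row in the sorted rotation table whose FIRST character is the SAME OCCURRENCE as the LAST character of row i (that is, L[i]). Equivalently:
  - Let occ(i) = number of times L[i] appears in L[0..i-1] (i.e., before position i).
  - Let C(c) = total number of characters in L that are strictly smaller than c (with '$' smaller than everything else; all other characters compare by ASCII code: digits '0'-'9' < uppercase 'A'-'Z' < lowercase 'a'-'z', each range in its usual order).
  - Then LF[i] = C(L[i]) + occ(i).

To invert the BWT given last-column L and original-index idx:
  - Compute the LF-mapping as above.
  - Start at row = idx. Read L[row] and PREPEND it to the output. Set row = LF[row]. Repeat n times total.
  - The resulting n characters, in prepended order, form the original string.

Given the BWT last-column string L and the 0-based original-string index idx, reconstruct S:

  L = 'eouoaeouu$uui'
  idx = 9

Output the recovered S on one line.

LF mapping: 2 5 8 6 1 3 7 9 10 0 11 12 4
Walk LF starting at row 9, prepending L[row]:
  step 1: row=9, L[9]='$', prepend. Next row=LF[9]=0
  step 2: row=0, L[0]='e', prepend. Next row=LF[0]=2
  step 3: row=2, L[2]='u', prepend. Next row=LF[2]=8
  step 4: row=8, L[8]='u', prepend. Next row=LF[8]=10
  step 5: row=10, L[10]='u', prepend. Next row=LF[10]=11
  step 6: row=11, L[11]='u', prepend. Next row=LF[11]=12
  step 7: row=12, L[12]='i', prepend. Next row=LF[12]=4
  step 8: row=4, L[4]='a', prepend. Next row=LF[4]=1
  step 9: row=1, L[1]='o', prepend. Next row=LF[1]=5
  step 10: row=5, L[5]='e', prepend. Next row=LF[5]=3
  step 11: row=3, L[3]='o', prepend. Next row=LF[3]=6
  step 12: row=6, L[6]='o', prepend. Next row=LF[6]=7
  step 13: row=7, L[7]='u', prepend. Next row=LF[7]=9
Reversed output: uooeoaiuuuue$

Answer: uooeoaiuuuue$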